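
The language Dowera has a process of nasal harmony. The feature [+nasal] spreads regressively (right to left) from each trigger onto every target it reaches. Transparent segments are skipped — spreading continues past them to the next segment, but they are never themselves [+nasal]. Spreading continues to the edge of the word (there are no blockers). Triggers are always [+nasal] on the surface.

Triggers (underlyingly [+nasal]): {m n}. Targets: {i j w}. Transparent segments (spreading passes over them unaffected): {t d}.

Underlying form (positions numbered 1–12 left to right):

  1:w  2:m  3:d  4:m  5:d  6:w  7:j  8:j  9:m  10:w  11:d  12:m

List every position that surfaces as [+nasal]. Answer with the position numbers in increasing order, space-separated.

From /m/ at 2 leftward: 1 /w/ → [+nasal]; word edge.
From /m/ at 4 leftward: 3 /d/ transparent; 2 /m/ is itself a trigger — this domain ends here.
From /m/ at 9 leftward: 8 /j/ → [+nasal]; 7 /j/ → [+nasal]; 6 /w/ → [+nasal]; 5 /d/ transparent; 4 /m/ is itself a trigger — this domain ends here.
From /m/ at 12 leftward: 11 /d/ transparent; 10 /w/ → [+nasal]; 9 /m/ is itself a trigger — this domain ends here.

1 2 4 6 7 8 9 10 12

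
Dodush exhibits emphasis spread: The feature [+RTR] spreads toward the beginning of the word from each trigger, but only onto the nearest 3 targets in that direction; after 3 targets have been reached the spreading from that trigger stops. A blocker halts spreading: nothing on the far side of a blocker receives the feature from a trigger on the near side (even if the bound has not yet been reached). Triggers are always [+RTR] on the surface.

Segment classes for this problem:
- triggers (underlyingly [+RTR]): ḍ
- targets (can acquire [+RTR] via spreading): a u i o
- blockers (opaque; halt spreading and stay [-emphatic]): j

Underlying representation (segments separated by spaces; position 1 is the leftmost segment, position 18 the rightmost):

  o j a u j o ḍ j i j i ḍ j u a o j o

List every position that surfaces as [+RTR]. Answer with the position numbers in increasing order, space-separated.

From /ḍ/ at 7 leftward: 6 /o/ → [+RTR]; 5 /j/ blocks.
From /ḍ/ at 12 leftward: 11 /i/ → [+RTR]; 10 /j/ blocks.
Targets with no active source: positions 1 3 4 9 14 15 16 18 stay [-emphatic].

6 7 11 12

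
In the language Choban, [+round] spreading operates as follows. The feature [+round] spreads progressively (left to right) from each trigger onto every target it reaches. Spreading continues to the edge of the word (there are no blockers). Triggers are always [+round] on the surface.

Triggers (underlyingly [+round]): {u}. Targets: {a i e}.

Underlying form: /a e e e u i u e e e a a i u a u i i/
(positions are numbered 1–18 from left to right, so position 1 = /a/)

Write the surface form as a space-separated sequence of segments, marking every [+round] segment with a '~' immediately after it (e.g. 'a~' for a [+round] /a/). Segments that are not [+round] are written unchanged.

From /u/ at 5 rightward: 6 /i/ → [+round]; 7 /u/ is itself a trigger — this domain ends here.
From /u/ at 7 rightward: 8 /e/ → [+round]; 9 /e/ → [+round]; 10 /e/ → [+round]; 11 /a/ → [+round]; 12 /a/ → [+round]; 13 /i/ → [+round]; 14 /u/ is itself a trigger — this domain ends here.
From /u/ at 14 rightward: 15 /a/ → [+round]; 16 /u/ is itself a trigger — this domain ends here.
From /u/ at 16 rightward: 17 /i/ → [+round]; 18 /i/ → [+round]; word edge.
Targets with no active source: positions 1 2 3 4 stay [-round].
[+round] positions on the surface: 5 6 7 8 9 10 11 12 13 14 15 16 17 18.

a e e e u~ i~ u~ e~ e~ e~ a~ a~ i~ u~ a~ u~ i~ i~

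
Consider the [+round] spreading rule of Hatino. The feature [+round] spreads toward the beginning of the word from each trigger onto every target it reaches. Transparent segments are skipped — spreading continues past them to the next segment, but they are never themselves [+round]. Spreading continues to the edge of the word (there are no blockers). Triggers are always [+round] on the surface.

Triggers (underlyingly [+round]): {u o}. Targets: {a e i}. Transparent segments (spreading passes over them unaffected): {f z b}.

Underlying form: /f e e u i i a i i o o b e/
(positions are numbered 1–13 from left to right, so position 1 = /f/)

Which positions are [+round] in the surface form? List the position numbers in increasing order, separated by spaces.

2 3 4 5 6 7 8 9 10 11

From /u/ at 4 leftward: 3 /e/ → [+round]; 2 /e/ → [+round]; 1 /f/ transparent; word edge.
From /o/ at 10 leftward: 9 /i/ → [+round]; 8 /i/ → [+round]; 7 /a/ → [+round]; 6 /i/ → [+round]; 5 /i/ → [+round]; 4 /u/ is itself a trigger — this domain ends here.
From /o/ at 11 leftward: 10 /o/ is itself a trigger — this domain ends here.
Target with no active source: position 13 stays [-round].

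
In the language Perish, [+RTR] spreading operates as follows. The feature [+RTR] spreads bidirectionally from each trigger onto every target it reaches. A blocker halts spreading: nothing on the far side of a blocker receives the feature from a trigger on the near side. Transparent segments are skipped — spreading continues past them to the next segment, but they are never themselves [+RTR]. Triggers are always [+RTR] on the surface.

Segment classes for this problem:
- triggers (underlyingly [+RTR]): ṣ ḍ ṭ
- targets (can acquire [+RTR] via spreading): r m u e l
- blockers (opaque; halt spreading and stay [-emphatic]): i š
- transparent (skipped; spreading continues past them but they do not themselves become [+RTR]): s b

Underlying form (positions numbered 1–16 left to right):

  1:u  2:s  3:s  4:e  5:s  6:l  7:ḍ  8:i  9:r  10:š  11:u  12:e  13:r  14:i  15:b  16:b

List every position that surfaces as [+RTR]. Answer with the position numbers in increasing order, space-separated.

1 4 6 7

From /ḍ/ at 7 rightward: 8 /i/ blocks.
From /ḍ/ at 7 leftward: 6 /l/ → [+RTR]; 5 /s/ transparent; 4 /e/ → [+RTR]; 3 /s/ transparent; 2 /s/ transparent; 1 /u/ → [+RTR]; word edge.
Targets with no active source: positions 9 11 12 13 stay [-emphatic].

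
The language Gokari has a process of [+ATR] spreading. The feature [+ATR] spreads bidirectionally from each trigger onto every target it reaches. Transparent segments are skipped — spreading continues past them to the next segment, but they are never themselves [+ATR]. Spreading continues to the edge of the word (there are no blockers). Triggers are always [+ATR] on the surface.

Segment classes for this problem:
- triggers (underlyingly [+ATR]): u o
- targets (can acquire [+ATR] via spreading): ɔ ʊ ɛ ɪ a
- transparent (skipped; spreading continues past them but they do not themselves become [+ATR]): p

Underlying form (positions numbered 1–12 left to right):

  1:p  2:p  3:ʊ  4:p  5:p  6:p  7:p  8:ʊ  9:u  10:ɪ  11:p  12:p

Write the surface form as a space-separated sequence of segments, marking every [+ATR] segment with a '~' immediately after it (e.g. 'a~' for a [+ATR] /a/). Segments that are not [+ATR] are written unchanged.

p p ʊ~ p p p p ʊ~ u~ ɪ~ p p

From /u/ at 9 rightward: 10 /ɪ/ → [+ATR]; 11 /p/ transparent; 12 /p/ transparent; word edge.
From /u/ at 9 leftward: 8 /ʊ/ → [+ATR]; 7 /p/ transparent; 6 /p/ transparent; 5 /p/ transparent; 4 /p/ transparent; 3 /ʊ/ → [+ATR]; 2 /p/ transparent; 1 /p/ transparent; word edge.
[+ATR] positions on the surface: 3 8 9 10.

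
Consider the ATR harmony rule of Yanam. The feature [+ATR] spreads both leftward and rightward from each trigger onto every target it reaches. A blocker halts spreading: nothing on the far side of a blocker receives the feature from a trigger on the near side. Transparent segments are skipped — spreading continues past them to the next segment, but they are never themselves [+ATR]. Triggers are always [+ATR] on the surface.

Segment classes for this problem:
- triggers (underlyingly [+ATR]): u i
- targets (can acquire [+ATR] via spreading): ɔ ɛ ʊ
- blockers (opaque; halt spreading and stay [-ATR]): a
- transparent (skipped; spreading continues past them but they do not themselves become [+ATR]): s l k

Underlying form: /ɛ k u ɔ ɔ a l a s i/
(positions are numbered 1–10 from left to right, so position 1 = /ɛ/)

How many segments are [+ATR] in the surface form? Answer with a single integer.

5

From /u/ at 3 rightward: 4 /ɔ/ → [+ATR]; 5 /ɔ/ → [+ATR]; 6 /a/ blocks.
From /u/ at 3 leftward: 2 /k/ transparent; 1 /ɛ/ → [+ATR]; word edge.
From /i/ at 10 rightward: word edge.
From /i/ at 10 leftward: 9 /s/ transparent; 8 /a/ blocks.
[+ATR] positions on the surface: 1 3 4 5 10.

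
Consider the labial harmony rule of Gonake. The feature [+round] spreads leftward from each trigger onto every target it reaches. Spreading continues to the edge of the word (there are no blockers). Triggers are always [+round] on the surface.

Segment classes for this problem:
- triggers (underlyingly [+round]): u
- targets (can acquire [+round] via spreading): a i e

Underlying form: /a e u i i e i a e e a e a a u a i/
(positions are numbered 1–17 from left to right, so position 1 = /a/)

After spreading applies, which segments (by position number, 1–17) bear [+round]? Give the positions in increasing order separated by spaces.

From /u/ at 3 leftward: 2 /e/ → [+round]; 1 /a/ → [+round]; word edge.
From /u/ at 15 leftward: 14 /a/ → [+round]; 13 /a/ → [+round]; 12 /e/ → [+round]; 11 /a/ → [+round]; 10 /e/ → [+round]; 9 /e/ → [+round]; 8 /a/ → [+round]; 7 /i/ → [+round]; 6 /e/ → [+round]; 5 /i/ → [+round]; 4 /i/ → [+round]; 3 /u/ is itself a trigger — this domain ends here.
Targets with no active source: positions 16 17 stay [-round].

1 2 3 4 5 6 7 8 9 10 11 12 13 14 15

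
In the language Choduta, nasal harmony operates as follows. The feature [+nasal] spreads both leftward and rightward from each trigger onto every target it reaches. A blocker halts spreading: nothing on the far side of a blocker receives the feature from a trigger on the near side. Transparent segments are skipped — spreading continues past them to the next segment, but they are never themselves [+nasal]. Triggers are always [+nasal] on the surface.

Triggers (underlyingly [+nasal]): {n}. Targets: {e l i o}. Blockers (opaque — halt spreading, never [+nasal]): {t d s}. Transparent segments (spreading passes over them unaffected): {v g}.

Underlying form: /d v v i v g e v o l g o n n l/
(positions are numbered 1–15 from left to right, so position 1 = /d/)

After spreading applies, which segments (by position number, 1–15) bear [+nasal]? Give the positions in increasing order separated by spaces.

4 7 9 10 12 13 14 15

From /n/ at 13 rightward: 14 /n/ is itself a trigger — this domain ends here.
From /n/ at 13 leftward: 12 /o/ → [+nasal]; 11 /g/ transparent; 10 /l/ → [+nasal]; 9 /o/ → [+nasal]; 8 /v/ transparent; 7 /e/ → [+nasal]; 6 /g/ transparent; 5 /v/ transparent; 4 /i/ → [+nasal]; 3 /v/ transparent; 2 /v/ transparent; 1 /d/ blocks.
From /n/ at 14 rightward: 15 /l/ → [+nasal]; word edge.
From /n/ at 14 leftward: 13 /n/ is itself a trigger — this domain ends here.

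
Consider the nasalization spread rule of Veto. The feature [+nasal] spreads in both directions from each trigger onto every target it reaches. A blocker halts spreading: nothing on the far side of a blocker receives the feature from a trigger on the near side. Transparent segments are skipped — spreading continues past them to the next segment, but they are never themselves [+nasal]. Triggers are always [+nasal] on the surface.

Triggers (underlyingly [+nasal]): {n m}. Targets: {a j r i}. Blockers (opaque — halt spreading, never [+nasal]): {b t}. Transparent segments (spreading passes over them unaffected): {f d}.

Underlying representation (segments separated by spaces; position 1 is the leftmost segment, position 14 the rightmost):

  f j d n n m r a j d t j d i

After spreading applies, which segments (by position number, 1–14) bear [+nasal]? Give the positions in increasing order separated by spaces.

From /n/ at 4 rightward: 5 /n/ is itself a trigger — this domain ends here.
From /n/ at 4 leftward: 3 /d/ transparent; 2 /j/ → [+nasal]; 1 /f/ transparent; word edge.
From /n/ at 5 rightward: 6 /m/ is itself a trigger — this domain ends here.
From /n/ at 5 leftward: 4 /n/ is itself a trigger — this domain ends here.
From /m/ at 6 rightward: 7 /r/ → [+nasal]; 8 /a/ → [+nasal]; 9 /j/ → [+nasal]; 10 /d/ transparent; 11 /t/ blocks.
From /m/ at 6 leftward: 5 /n/ is itself a trigger — this domain ends here.
Targets with no active source: positions 12 14 stay [-nasal].

2 4 5 6 7 8 9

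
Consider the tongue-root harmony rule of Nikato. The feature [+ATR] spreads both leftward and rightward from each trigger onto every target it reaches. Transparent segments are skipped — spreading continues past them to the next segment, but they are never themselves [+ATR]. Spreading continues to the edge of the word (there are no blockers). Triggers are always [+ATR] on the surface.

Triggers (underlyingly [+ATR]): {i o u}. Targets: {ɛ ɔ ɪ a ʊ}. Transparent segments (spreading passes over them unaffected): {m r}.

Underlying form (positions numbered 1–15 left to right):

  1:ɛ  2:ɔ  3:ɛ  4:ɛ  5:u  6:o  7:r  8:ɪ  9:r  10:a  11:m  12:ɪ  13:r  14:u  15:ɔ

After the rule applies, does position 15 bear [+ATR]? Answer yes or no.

yes

From /u/ at 5 rightward: 6 /o/ is itself a trigger — this domain ends here.
From /u/ at 5 leftward: 4 /ɛ/ → [+ATR]; 3 /ɛ/ → [+ATR]; 2 /ɔ/ → [+ATR]; 1 /ɛ/ → [+ATR]; word edge.
From /o/ at 6 rightward: 7 /r/ transparent; 8 /ɪ/ → [+ATR]; 9 /r/ transparent; 10 /a/ → [+ATR]; 11 /m/ transparent; 12 /ɪ/ → [+ATR]; 13 /r/ transparent; 14 /u/ is itself a trigger — this domain ends here.
From /o/ at 6 leftward: 5 /u/ is itself a trigger — this domain ends here.
From /u/ at 14 rightward: 15 /ɔ/ → [+ATR]; word edge.
From /u/ at 14 leftward: 13 /r/ transparent; 12 /ɪ/ → [+ATR]; 11 /m/ transparent; 10 /a/ → [+ATR]; 9 /r/ transparent; 8 /ɪ/ → [+ATR]; 7 /r/ transparent; 6 /o/ is itself a trigger — this domain ends here.
[+ATR] positions on the surface: 1 2 3 4 5 6 8 10 12 14 15.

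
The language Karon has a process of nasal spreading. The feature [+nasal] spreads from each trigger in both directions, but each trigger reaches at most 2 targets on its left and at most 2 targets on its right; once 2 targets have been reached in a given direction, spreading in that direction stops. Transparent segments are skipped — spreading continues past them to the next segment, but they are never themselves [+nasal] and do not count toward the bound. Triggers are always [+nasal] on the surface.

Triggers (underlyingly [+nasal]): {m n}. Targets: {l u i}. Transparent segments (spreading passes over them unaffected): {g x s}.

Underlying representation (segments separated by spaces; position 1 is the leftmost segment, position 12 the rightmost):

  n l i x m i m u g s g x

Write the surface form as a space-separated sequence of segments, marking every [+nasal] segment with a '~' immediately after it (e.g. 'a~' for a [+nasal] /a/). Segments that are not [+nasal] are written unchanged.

n~ l~ i~ x m~ i~ m~ u~ g s g x

From /n/ at 1 rightward: 2 /l/ → [+nasal]; 3 /i/ → [+nasal]; bound reached.
From /n/ at 1 leftward: word edge.
From /m/ at 5 rightward: 6 /i/ → [+nasal]; 7 /m/ is itself a trigger — this domain ends here.
From /m/ at 5 leftward: 4 /x/ transparent; 3 /i/ → [+nasal]; 2 /l/ → [+nasal]; bound reached.
From /m/ at 7 rightward: 8 /u/ → [+nasal]; 9 /g/ transparent; 10 /s/ transparent; 11 /g/ transparent; 12 /x/ transparent; word edge.
From /m/ at 7 leftward: 6 /i/ → [+nasal]; 5 /m/ is itself a trigger — this domain ends here.
[+nasal] positions on the surface: 1 2 3 5 6 7 8.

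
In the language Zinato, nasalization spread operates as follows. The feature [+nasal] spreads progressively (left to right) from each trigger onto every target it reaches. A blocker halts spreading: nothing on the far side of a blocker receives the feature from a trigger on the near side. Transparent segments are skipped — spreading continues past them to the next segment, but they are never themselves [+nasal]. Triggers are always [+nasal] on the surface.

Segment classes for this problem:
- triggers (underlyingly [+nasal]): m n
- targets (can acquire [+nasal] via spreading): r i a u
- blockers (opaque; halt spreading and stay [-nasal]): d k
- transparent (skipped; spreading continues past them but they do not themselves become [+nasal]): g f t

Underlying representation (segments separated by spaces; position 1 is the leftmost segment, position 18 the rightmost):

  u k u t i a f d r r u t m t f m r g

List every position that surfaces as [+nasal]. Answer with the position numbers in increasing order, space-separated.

13 16 17

From /m/ at 13 rightward: 14 /t/ transparent; 15 /f/ transparent; 16 /m/ is itself a trigger — this domain ends here.
From /m/ at 16 rightward: 17 /r/ → [+nasal]; 18 /g/ transparent; word edge.
Targets with no active source: positions 1 3 5 6 9 10 11 stay [-nasal].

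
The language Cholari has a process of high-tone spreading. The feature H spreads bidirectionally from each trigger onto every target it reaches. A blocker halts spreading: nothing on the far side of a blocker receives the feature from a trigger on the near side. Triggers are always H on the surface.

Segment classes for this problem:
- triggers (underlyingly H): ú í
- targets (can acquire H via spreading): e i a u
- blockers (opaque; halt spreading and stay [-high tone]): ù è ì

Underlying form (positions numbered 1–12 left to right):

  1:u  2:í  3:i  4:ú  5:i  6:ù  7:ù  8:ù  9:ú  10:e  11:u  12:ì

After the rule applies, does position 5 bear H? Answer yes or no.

From /í/ at 2 rightward: 3 /i/ → H; 4 /ú/ is itself a trigger — this domain ends here.
From /í/ at 2 leftward: 1 /u/ → H; word edge.
From /ú/ at 4 rightward: 5 /i/ → H; 6 /ù/ blocks.
From /ú/ at 4 leftward: 3 /i/ → H; 2 /í/ is itself a trigger — this domain ends here.
From /ú/ at 9 rightward: 10 /e/ → H; 11 /u/ → H; 12 /ì/ blocks.
From /ú/ at 9 leftward: 8 /ù/ blocks.
H positions on the surface: 1 2 3 4 5 9 10 11.

yes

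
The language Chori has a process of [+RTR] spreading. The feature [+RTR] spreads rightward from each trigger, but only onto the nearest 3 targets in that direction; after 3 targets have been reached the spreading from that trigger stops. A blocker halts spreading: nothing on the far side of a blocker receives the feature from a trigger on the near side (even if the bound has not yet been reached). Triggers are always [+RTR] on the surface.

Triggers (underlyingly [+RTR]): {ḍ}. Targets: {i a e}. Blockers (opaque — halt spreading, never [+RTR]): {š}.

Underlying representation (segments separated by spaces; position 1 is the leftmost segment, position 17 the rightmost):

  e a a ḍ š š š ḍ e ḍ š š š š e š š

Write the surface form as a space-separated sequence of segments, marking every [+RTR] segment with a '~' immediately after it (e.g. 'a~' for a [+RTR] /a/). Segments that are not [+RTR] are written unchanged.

From /ḍ/ at 4 rightward: 5 /š/ blocks.
From /ḍ/ at 8 rightward: 9 /e/ → [+RTR]; 10 /ḍ/ is itself a trigger — this domain ends here.
From /ḍ/ at 10 rightward: 11 /š/ blocks.
Targets with no active source: positions 1 2 3 15 stay [-emphatic].
[+RTR] positions on the surface: 4 8 9 10.

e a a ḍ~ š š š ḍ~ e~ ḍ~ š š š š e š š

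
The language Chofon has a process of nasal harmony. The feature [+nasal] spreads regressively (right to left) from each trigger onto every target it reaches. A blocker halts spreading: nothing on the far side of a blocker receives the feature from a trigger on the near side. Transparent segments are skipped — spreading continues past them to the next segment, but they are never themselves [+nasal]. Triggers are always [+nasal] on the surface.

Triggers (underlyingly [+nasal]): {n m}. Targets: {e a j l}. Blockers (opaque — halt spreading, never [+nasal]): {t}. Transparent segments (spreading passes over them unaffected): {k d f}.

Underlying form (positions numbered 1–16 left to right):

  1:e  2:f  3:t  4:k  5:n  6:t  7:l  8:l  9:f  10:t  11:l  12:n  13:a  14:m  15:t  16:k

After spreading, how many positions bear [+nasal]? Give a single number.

From /n/ at 5 leftward: 4 /k/ transparent; 3 /t/ blocks.
From /n/ at 12 leftward: 11 /l/ → [+nasal]; 10 /t/ blocks.
From /m/ at 14 leftward: 13 /a/ → [+nasal]; 12 /n/ is itself a trigger — this domain ends here.
Targets with no active source: positions 1 7 8 stay [-nasal].
[+nasal] positions on the surface: 5 11 12 13 14.

5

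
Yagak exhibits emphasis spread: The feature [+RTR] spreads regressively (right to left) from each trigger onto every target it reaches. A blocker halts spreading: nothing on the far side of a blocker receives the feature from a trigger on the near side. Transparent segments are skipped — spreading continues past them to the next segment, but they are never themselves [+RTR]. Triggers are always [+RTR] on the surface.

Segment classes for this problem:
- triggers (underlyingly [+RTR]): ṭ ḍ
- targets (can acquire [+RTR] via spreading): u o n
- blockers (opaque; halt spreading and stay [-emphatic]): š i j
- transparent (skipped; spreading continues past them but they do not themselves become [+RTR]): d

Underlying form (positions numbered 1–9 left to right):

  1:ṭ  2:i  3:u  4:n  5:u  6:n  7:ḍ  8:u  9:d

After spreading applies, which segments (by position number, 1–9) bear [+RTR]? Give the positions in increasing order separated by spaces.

1 3 4 5 6 7

From /ṭ/ at 1 leftward: word edge.
From /ḍ/ at 7 leftward: 6 /n/ → [+RTR]; 5 /u/ → [+RTR]; 4 /n/ → [+RTR]; 3 /u/ → [+RTR]; 2 /i/ blocks.
Target with no active source: position 8 stays [-emphatic].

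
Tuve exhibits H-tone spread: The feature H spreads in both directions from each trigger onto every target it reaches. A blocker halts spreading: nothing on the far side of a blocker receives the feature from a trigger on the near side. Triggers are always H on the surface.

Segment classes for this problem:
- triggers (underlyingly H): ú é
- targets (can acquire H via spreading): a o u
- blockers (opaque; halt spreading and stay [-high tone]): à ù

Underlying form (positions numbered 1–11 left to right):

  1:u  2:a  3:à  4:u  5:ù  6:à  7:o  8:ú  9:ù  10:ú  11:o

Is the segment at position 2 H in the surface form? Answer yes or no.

no

From /ú/ at 8 rightward: 9 /ù/ blocks.
From /ú/ at 8 leftward: 7 /o/ → H; 6 /à/ blocks.
From /ú/ at 10 rightward: 11 /o/ → H; word edge.
From /ú/ at 10 leftward: 9 /ù/ blocks.
Targets with no active source: positions 1 2 4 stay [-high tone].
H positions on the surface: 7 8 10 11.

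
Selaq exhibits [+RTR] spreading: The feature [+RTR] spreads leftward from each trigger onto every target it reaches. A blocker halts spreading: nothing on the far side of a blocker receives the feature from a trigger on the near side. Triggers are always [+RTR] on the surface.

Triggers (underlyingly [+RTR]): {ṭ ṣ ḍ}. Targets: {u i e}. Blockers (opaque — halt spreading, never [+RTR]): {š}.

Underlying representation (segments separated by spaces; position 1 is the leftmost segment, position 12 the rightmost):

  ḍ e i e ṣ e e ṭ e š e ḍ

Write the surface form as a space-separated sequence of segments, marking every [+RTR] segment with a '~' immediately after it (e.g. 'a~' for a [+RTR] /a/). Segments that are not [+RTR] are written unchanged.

From /ḍ/ at 1 leftward: word edge.
From /ṣ/ at 5 leftward: 4 /e/ → [+RTR]; 3 /i/ → [+RTR]; 2 /e/ → [+RTR]; 1 /ḍ/ is itself a trigger — this domain ends here.
From /ṭ/ at 8 leftward: 7 /e/ → [+RTR]; 6 /e/ → [+RTR]; 5 /ṣ/ is itself a trigger — this domain ends here.
From /ḍ/ at 12 leftward: 11 /e/ → [+RTR]; 10 /š/ blocks.
Target with no active source: position 9 stays [-emphatic].
[+RTR] positions on the surface: 1 2 3 4 5 6 7 8 11 12.

ḍ~ e~ i~ e~ ṣ~ e~ e~ ṭ~ e š e~ ḍ~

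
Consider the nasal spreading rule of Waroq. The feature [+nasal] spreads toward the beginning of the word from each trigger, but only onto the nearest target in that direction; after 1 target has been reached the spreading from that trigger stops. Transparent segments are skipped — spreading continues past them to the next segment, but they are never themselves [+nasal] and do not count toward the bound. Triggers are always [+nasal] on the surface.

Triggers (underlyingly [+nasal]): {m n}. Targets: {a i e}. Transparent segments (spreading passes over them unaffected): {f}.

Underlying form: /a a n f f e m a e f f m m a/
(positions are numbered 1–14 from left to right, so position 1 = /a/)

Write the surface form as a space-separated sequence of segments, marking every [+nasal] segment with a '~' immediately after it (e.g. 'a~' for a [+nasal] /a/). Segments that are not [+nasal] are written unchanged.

a a~ n~ f f e~ m~ a e~ f f m~ m~ a

From /n/ at 3 leftward: 2 /a/ → [+nasal]; bound reached.
From /m/ at 7 leftward: 6 /e/ → [+nasal]; bound reached.
From /m/ at 12 leftward: 11 /f/ transparent; 10 /f/ transparent; 9 /e/ → [+nasal]; bound reached.
From /m/ at 13 leftward: 12 /m/ is itself a trigger — this domain ends here.
Targets with no active source: positions 1 8 14 stay [-nasal].
[+nasal] positions on the surface: 2 3 6 7 9 12 13.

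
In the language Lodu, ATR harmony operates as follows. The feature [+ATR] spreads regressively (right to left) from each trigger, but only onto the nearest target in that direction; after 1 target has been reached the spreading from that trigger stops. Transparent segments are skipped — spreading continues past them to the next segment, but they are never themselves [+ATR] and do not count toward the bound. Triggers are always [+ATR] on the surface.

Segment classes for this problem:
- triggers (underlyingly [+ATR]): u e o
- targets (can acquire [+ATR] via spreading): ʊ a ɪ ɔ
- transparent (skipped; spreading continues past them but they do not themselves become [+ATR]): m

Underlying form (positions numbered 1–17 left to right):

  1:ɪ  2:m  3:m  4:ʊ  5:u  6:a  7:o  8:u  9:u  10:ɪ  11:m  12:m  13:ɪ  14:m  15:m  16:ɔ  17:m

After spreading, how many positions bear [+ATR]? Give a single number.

From /u/ at 5 leftward: 4 /ʊ/ → [+ATR]; bound reached.
From /o/ at 7 leftward: 6 /a/ → [+ATR]; bound reached.
From /u/ at 8 leftward: 7 /o/ is itself a trigger — this domain ends here.
From /u/ at 9 leftward: 8 /u/ is itself a trigger — this domain ends here.
Targets with no active source: positions 1 10 13 16 stay [-ATR].
[+ATR] positions on the surface: 4 5 6 7 8 9.

6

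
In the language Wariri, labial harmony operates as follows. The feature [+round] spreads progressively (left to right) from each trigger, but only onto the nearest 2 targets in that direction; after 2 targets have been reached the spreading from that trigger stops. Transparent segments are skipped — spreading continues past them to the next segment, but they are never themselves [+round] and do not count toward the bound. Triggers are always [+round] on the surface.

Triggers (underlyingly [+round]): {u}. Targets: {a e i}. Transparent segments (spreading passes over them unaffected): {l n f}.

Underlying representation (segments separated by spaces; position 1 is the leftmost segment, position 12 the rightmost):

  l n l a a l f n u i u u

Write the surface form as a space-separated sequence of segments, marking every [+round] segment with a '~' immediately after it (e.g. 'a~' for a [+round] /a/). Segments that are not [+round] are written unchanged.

From /u/ at 9 rightward: 10 /i/ → [+round]; 11 /u/ is itself a trigger — this domain ends here.
From /u/ at 11 rightward: 12 /u/ is itself a trigger — this domain ends here.
From /u/ at 12 rightward: word edge.
Targets with no active source: positions 4 5 stay [-round].
[+round] positions on the surface: 9 10 11 12.

l n l a a l f n u~ i~ u~ u~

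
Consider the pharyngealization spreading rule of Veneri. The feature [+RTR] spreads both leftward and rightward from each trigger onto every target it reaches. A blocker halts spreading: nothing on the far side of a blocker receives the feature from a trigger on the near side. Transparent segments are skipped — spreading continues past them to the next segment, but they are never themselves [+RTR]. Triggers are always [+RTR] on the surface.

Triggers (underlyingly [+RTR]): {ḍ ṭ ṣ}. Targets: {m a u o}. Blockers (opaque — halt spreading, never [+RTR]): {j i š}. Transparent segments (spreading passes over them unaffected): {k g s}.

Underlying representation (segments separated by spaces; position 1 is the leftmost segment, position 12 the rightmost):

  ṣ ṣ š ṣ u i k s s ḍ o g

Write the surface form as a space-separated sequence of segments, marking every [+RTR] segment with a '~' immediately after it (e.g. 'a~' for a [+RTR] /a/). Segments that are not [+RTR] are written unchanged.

From /ṣ/ at 1 rightward: 2 /ṣ/ is itself a trigger — this domain ends here.
From /ṣ/ at 1 leftward: word edge.
From /ṣ/ at 2 rightward: 3 /š/ blocks.
From /ṣ/ at 2 leftward: 1 /ṣ/ is itself a trigger — this domain ends here.
From /ṣ/ at 4 rightward: 5 /u/ → [+RTR]; 6 /i/ blocks.
From /ṣ/ at 4 leftward: 3 /š/ blocks.
From /ḍ/ at 10 rightward: 11 /o/ → [+RTR]; 12 /g/ transparent; word edge.
From /ḍ/ at 10 leftward: 9 /s/ transparent; 8 /s/ transparent; 7 /k/ transparent; 6 /i/ blocks.
[+RTR] positions on the surface: 1 2 4 5 10 11.

ṣ~ ṣ~ š ṣ~ u~ i k s s ḍ~ o~ g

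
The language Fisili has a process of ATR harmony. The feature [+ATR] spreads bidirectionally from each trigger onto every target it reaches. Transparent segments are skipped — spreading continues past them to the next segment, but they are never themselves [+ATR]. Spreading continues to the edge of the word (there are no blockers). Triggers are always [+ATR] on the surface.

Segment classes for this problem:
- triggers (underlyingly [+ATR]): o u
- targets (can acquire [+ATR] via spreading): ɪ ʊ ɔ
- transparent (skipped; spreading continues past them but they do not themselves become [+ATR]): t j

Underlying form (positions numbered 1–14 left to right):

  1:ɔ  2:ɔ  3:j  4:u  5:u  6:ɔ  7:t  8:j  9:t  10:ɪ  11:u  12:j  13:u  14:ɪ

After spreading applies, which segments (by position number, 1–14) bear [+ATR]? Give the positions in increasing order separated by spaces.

From /u/ at 4 rightward: 5 /u/ is itself a trigger — this domain ends here.
From /u/ at 4 leftward: 3 /j/ transparent; 2 /ɔ/ → [+ATR]; 1 /ɔ/ → [+ATR]; word edge.
From /u/ at 5 rightward: 6 /ɔ/ → [+ATR]; 7 /t/ transparent; 8 /j/ transparent; 9 /t/ transparent; 10 /ɪ/ → [+ATR]; 11 /u/ is itself a trigger — this domain ends here.
From /u/ at 5 leftward: 4 /u/ is itself a trigger — this domain ends here.
From /u/ at 11 rightward: 12 /j/ transparent; 13 /u/ is itself a trigger — this domain ends here.
From /u/ at 11 leftward: 10 /ɪ/ → [+ATR]; 9 /t/ transparent; 8 /j/ transparent; 7 /t/ transparent; 6 /ɔ/ → [+ATR]; 5 /u/ is itself a trigger — this domain ends here.
From /u/ at 13 rightward: 14 /ɪ/ → [+ATR]; word edge.
From /u/ at 13 leftward: 12 /j/ transparent; 11 /u/ is itself a trigger — this domain ends here.

1 2 4 5 6 10 11 13 14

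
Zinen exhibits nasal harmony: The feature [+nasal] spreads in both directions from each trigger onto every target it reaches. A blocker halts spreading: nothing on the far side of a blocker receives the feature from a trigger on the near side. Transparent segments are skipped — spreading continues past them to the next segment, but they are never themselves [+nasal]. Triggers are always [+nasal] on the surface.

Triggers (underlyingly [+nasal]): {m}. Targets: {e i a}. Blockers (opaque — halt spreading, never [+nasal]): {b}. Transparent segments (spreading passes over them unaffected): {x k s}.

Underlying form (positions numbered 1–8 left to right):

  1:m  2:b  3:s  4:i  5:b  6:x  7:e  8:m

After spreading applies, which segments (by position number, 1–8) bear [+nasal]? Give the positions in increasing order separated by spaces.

From /m/ at 1 rightward: 2 /b/ blocks.
From /m/ at 1 leftward: word edge.
From /m/ at 8 rightward: word edge.
From /m/ at 8 leftward: 7 /e/ → [+nasal]; 6 /x/ transparent; 5 /b/ blocks.
Target with no active source: position 4 stays [-nasal].

1 7 8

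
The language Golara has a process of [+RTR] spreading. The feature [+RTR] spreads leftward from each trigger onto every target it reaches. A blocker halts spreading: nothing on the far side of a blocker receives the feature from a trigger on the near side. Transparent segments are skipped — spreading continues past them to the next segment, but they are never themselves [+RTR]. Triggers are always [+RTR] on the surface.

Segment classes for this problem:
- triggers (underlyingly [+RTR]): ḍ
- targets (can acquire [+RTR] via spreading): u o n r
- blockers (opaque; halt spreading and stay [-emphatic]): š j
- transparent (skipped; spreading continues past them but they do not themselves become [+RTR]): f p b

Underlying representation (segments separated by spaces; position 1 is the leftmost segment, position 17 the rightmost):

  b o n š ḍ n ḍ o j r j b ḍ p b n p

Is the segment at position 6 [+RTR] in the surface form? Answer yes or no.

From /ḍ/ at 5 leftward: 4 /š/ blocks.
From /ḍ/ at 7 leftward: 6 /n/ → [+RTR]; 5 /ḍ/ is itself a trigger — this domain ends here.
From /ḍ/ at 13 leftward: 12 /b/ transparent; 11 /j/ blocks.
Targets with no active source: positions 2 3 8 10 16 stay [-emphatic].
[+RTR] positions on the surface: 5 6 7 13.

yes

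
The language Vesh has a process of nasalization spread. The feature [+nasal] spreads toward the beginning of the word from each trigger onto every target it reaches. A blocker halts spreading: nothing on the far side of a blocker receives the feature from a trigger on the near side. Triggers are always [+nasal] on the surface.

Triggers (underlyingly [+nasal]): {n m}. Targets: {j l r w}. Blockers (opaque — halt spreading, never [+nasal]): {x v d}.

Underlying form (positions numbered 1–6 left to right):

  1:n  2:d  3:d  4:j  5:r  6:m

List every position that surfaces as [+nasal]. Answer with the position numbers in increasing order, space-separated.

From /n/ at 1 leftward: word edge.
From /m/ at 6 leftward: 5 /r/ → [+nasal]; 4 /j/ → [+nasal]; 3 /d/ blocks.

1 4 5 6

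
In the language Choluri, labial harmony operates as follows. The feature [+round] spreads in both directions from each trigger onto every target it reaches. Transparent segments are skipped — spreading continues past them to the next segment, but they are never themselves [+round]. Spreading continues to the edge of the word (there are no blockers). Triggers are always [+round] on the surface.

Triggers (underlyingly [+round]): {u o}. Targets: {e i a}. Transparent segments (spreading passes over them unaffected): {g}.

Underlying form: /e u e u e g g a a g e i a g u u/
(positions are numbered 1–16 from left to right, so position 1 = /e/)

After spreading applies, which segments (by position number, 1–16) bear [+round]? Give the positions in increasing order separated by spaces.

1 2 3 4 5 8 9 11 12 13 15 16

From /u/ at 2 rightward: 3 /e/ → [+round]; 4 /u/ is itself a trigger — this domain ends here.
From /u/ at 2 leftward: 1 /e/ → [+round]; word edge.
From /u/ at 4 rightward: 5 /e/ → [+round]; 6 /g/ transparent; 7 /g/ transparent; 8 /a/ → [+round]; 9 /a/ → [+round]; 10 /g/ transparent; 11 /e/ → [+round]; 12 /i/ → [+round]; 13 /a/ → [+round]; 14 /g/ transparent; 15 /u/ is itself a trigger — this domain ends here.
From /u/ at 4 leftward: 3 /e/ → [+round]; 2 /u/ is itself a trigger — this domain ends here.
From /u/ at 15 rightward: 16 /u/ is itself a trigger — this domain ends here.
From /u/ at 15 leftward: 14 /g/ transparent; 13 /a/ → [+round]; 12 /i/ → [+round]; 11 /e/ → [+round]; 10 /g/ transparent; 9 /a/ → [+round]; 8 /a/ → [+round]; 7 /g/ transparent; 6 /g/ transparent; 5 /e/ → [+round]; 4 /u/ is itself a trigger — this domain ends here.
From /u/ at 16 rightward: word edge.
From /u/ at 16 leftward: 15 /u/ is itself a trigger — this domain ends here.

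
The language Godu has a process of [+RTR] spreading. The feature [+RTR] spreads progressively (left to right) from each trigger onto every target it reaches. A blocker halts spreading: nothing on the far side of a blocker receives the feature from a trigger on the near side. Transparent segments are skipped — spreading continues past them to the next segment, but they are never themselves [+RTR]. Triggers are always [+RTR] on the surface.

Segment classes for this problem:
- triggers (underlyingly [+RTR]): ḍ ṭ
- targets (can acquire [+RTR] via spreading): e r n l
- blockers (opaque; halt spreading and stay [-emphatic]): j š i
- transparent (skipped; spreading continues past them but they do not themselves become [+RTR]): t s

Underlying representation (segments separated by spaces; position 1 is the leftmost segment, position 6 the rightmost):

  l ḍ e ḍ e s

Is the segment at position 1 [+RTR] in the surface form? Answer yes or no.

no

From /ḍ/ at 2 rightward: 3 /e/ → [+RTR]; 4 /ḍ/ is itself a trigger — this domain ends here.
From /ḍ/ at 4 rightward: 5 /e/ → [+RTR]; 6 /s/ transparent; word edge.
Target with no active source: position 1 stays [-emphatic].
[+RTR] positions on the surface: 2 3 4 5.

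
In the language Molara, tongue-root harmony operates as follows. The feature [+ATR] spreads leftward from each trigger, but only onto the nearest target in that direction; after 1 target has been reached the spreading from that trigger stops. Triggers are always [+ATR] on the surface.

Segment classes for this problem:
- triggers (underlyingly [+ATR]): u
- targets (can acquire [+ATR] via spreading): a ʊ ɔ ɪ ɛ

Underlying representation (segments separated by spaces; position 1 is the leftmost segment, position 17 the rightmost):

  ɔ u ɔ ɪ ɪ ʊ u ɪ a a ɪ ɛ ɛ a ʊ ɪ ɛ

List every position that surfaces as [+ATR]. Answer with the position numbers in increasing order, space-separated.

From /u/ at 2 leftward: 1 /ɔ/ → [+ATR]; bound reached.
From /u/ at 7 leftward: 6 /ʊ/ → [+ATR]; bound reached.
Targets with no active source: positions 3 4 5 8 9 10 11 12 13 14 15 16 17 stay [-ATR].

1 2 6 7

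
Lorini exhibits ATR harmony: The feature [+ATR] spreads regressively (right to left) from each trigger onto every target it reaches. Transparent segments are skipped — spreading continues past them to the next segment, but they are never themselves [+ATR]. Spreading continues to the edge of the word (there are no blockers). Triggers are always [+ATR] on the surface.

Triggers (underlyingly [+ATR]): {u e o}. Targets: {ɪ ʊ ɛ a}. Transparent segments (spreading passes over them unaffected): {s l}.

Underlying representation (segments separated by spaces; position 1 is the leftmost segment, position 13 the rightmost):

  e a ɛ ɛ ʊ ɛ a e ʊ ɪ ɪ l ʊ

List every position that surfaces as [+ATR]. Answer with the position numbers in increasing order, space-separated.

1 2 3 4 5 6 7 8

From /e/ at 1 leftward: word edge.
From /e/ at 8 leftward: 7 /a/ → [+ATR]; 6 /ɛ/ → [+ATR]; 5 /ʊ/ → [+ATR]; 4 /ɛ/ → [+ATR]; 3 /ɛ/ → [+ATR]; 2 /a/ → [+ATR]; 1 /e/ is itself a trigger — this domain ends here.
Targets with no active source: positions 9 10 11 13 stay [-ATR].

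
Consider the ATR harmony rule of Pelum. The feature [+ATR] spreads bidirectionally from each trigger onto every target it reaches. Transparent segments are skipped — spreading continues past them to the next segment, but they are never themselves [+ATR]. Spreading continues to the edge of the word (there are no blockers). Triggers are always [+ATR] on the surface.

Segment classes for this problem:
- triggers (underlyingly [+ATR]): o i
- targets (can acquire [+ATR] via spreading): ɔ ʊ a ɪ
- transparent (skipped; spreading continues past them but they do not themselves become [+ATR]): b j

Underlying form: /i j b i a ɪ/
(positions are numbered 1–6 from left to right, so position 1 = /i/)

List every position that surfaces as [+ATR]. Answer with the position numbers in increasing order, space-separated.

1 4 5 6

From /i/ at 1 rightward: 2 /j/ transparent; 3 /b/ transparent; 4 /i/ is itself a trigger — this domain ends here.
From /i/ at 1 leftward: word edge.
From /i/ at 4 rightward: 5 /a/ → [+ATR]; 6 /ɪ/ → [+ATR]; word edge.
From /i/ at 4 leftward: 3 /b/ transparent; 2 /j/ transparent; 1 /i/ is itself a trigger — this domain ends here.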